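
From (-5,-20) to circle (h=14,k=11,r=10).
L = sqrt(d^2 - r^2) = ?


d = sqrt((-5-14)^2 + (-20-11)^2) = sqrt(361+961) = 36.3593
L = sqrt(1322.0000 - 100) = sqrt(1222.0000) = 34.9571

34.9571


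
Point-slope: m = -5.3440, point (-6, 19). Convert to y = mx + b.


y - 19 = -5.3440(x + 6)
y = -5.3440x + 19 + 5.3440*(-6)
y = -5.3440x - 13.0640

y = -5.3440x - 13.0640


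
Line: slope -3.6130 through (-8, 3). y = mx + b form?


y - 3 = -3.6130(x + 8)
y = -3.6130x + 3 + 3.6130*(-8)
y = -3.6130x - 25.9040

y = -3.6130x - 25.9040


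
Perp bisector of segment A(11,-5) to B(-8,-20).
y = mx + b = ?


Midpoint = (1.5, -12.5)
Slope of AB = dy/dx = -15/(-19) = 0.7895
Perp slope = -dx/dy = -19/15 = -1.2667
b = My - (perp slope)*Mx = -12.5 + (-19*1.5)/(-15) = -12.5 + 1.9000 = -10.6000

y = -1.2667x - 10.6000


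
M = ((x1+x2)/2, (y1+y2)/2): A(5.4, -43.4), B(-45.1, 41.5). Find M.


Mx = (5.4 - 45.1)/2 = -39.7/2 = -19.8500
My = (-43.4 + 41.5)/2 = -1.9/2 = -0.9500

(-19.8500, -0.9500)


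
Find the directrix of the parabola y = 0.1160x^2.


a = 0.1160
1/(4a) = 2.1552
directrix: y = -2.1552 = -2.1552

y = -2.1552


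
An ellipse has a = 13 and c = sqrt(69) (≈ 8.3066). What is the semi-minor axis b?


b^2 = 13^2 - (sqrt(69))^2 = 169 - 69 = 100
b = sqrt(100) = 10

b = 10


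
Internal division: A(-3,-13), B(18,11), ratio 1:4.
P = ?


Px = (1*18 + 4*(-3))/5 = 6/5 = 1.2000
Py = (1*11 + 4*(-13))/5 = -41/5 = -8.2000

P = (1.2000, -8.2000)


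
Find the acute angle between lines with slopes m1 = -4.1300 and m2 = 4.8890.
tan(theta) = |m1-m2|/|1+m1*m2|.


m1-m2 = -9.019
1+m1*m2 = -19.19157
tan(theta) = |-9.019/(-19.19157)| = 0.469946
theta = arctan(|-9.019/(-19.19157)|) = 25.1710 degrees (acute angle)

25.1710 degrees


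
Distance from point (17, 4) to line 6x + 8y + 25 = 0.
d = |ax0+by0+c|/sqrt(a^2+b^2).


|6*17 + 8*4 + 25| = |159| = 159
sqrt(36 + 64) = sqrt(100) = 10.0000
d = 159/sqrt(100) = 15.9000

15.9000


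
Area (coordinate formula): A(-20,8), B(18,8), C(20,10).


-20*(8-10) = 40
18*(10-8) = 36
20*(8-8) = 0
sum = 76
Area = |76|/2 = 38.0000

38.0000 sq units


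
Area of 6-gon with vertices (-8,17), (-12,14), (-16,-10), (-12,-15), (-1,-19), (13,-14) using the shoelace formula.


sum(xi*y_{i+1}) = -8*14 - 12*(-10) - 16*(-15) - 12*(-19) - 1*(-14) + 13*17 = 711
sum(yi*x_{i+1}) = 17*(-12) + 14*(-16) - 10*(-12) - 15*(-1) - 19*13 - 14*(-8) = -428
Area = |711 + 428|/2 = 1139/2 = 569.5000

569.5000 sq units


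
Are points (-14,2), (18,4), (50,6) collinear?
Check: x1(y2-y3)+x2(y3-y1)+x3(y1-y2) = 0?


-14*(4-6) + 18*(6-2) + 50*(2-4)
= 28 + 72 - 100 = 0

Yes, collinear (determinant = 0)


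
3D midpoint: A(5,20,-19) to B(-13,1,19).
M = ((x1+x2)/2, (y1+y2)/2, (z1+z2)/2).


Mx = (5- 13)/2 = -4.0000
My = (20+1)/2 = 10.5000
Mz = (-19+19)/2 = 0

M = (-4.0000, 10.5000, 0)


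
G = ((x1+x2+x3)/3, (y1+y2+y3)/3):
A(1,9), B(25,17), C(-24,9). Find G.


Gx = (1+25- 24)/3 = 2/3 = 0.6667
Gy = (9+17+9)/3 = 35/3 = 11.6667

G = (0.6667, 11.6667)


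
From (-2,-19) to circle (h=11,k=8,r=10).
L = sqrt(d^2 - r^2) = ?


d = sqrt((-2-11)^2 + (-19-8)^2) = sqrt(169+729) = 29.9666
L = sqrt(898.0000 - 100) = sqrt(798.0000) = 28.2489

28.2489


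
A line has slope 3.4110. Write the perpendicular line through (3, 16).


Perpendicular slope = -1/m1 = -1/3.4110 = -0.2932
b2 = y0 - m2*x0 = 16 + 3/3.4110 = 16 + 0.8795 = 16.8795

y = -0.2932x + 16.8795


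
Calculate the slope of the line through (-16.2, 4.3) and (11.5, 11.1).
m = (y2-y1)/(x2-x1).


dy = 11.1 - 4.3 = 6.8
dx = 11.5 + 16.2 = 27.7
m = 6.8/27.7 = 0.2455

m = 0.2455


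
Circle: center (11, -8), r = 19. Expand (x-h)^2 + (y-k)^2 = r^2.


(x-11)^2 + (y+ 8)^2 = 19^2
D = -2h = -22, E = -2k = 16
F = h^2+k^2-r^2 = 121+64-361 = -176

x^2 + y^2 - 22x + 16y - 176 = 0


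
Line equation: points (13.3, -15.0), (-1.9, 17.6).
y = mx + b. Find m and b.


m = (32.6)/(-15.2) = -2.1447
b = y1 - m*x1 = -15.0 - (32.6*13.3)/(-15.2) = -15.0 + 28.5250 = 13.5250

y = -2.1447x + 13.5250


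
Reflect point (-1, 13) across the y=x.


Reflection rule for y=x: (y, x)
(-1, 13) -> (13, -1)

(13, -1)


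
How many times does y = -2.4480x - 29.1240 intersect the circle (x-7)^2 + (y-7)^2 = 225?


Substitute y = -2.4480x - 29.1240: (x-7)^2 + (-2.4480x- 29.1240-7)^2 = 225
Expand to Ax^2 + Bx + C = 0, where b-k = -36.124
A = 1+m^2 = 6.992704
B = 2(m(b-k) - h) = 2(-2.4480*(-36.124) - 7) = 162.863104
C = h^2 + (b-k)^2 - r^2 = 49 + 1304.943376 - 225 = 1128.943376
disc = B^2-4AC = 26524.3906 - 31577.4674 = -5053.0768
disc < 0

0 intersection points


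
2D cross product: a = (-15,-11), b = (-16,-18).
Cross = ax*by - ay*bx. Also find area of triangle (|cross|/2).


cross = -15*(-18) + 11*(-16) = 270 - 176 = 94
Triangle area = |94|/2 = 94/2 = 47.0000

cross = 94, triangle area = 47.0000


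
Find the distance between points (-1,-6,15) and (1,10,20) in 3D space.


dx=2, dy=16, dz=5
d = sqrt(4+256+25) = sqrt(285) = 16.8819

16.8819


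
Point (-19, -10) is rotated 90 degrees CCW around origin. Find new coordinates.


cos(90) = 0, sin(90) = 1
x' = -19*0 + 10*1 = 10
y' = -19*1 - 10*0 = -19

(10, -19)


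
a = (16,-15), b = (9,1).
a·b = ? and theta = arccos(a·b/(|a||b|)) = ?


a·b = 16*9 - 15*1 = 144 - 15 = 129
|a| = sqrt(256+225) = 21.9317
|b| = sqrt(81+1) = 9.0554
cos(theta) = 129/(sqrt(481)*sqrt(82)) = 129/sqrt(39442) = 0.649546
theta = arccos(129/sqrt(39442)) = 49.4926 degrees

a·b = 129, theta = 49.4926 deg


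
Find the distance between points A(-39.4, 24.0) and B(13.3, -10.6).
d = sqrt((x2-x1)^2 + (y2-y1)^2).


dx = 13.3 + 39.4 = 52.7
dy = -10.6 - 24.0 = -34.6
d = sqrt(2777.29 + 1197.16) = sqrt(3974.45) = 63.0432

63.0432


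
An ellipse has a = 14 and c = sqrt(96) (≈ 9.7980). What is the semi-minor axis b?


b^2 = 14^2 - (sqrt(96))^2 = 196 - 96 = 100
b = sqrt(100) = 10

b = 10


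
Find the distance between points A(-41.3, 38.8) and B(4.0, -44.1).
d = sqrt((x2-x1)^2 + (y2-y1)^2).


dx = 4.0 + 41.3 = 45.3
dy = -44.1 - 38.8 = -82.9
d = sqrt(2052.09 + 6872.41) = sqrt(8924.5) = 94.4696

94.4696


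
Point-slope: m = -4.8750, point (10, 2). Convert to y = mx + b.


y - 2 = -4.8750(x - 10)
y = -4.8750x + 2 + 4.8750*10
y = -4.8750x + 50.7500

y = -4.8750x + 50.7500


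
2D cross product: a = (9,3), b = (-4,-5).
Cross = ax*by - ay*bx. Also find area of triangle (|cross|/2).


cross = 9*(-5) - 3*(-4) = -45 + 12 = -33
Triangle area = |-33|/2 = 33/2 = 16.5000

cross = -33, triangle area = 16.5000


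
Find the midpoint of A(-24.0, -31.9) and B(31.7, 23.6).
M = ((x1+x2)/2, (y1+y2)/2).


Mx = (-24.0 + 31.7)/2 = 7.7/2 = 3.8500
My = (-31.9 + 23.6)/2 = -8.3/2 = -4.1500

(3.8500, -4.1500)


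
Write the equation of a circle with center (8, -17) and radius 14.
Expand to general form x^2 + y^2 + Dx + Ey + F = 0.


(x-8)^2 + (y+ 17)^2 = 14^2
D = -2h = -16, E = -2k = 34
F = h^2+k^2-r^2 = 64+289-196 = 157

x^2 + y^2 - 16x + 34y + 157 = 0


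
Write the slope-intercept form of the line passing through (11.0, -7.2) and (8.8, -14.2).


m = (-7)/(-2.2) = 3.1818
b = y1 - m*x1 = -7.2 - (-7*11.0)/(-2.2) = -7.2 - 35.0000 = -42.2000

y = 3.1818x - 42.2000


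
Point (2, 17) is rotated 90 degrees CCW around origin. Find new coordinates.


cos(90) = 0, sin(90) = 1
x' = 2*0 - 17*1 = -17
y' = 2*1 + 17*0 = 2

(-17, 2)


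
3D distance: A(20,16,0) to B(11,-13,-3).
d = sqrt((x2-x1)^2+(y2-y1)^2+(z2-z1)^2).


dx=-9, dy=-29, dz=-3
d = sqrt(81+841+9) = sqrt(931) = 30.5123

30.5123


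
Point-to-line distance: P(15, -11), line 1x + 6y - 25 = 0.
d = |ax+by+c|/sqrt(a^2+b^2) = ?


|1*15 + 6*(-11) - 25| = |-76| = 76
sqrt(1 + 36) = sqrt(37) = 6.0828
d = 76/sqrt(37) = 12.4943

12.4943


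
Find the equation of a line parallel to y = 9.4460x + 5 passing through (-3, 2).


Parallel lines have equal slopes.
m2 = 9.4460
b2 = 2 - 9.4460*(-3) = 30.3380

y = 9.4460x + 30.3380


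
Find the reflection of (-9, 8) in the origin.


Reflection rule for origin: (-x, -y)
(-9, 8) -> (9, -8)

(9, -8)


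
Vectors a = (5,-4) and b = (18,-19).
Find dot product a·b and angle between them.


a·b = 5*18 - 4*(-19) = 90 + 76 = 166
|a| = sqrt(25+16) = 6.4031
|b| = sqrt(324+361) = 26.1725
cos(theta) = 166/(sqrt(41)*sqrt(685)) = 166/sqrt(28085) = 0.990537
theta = arccos(166/sqrt(28085)) = 7.8883 degrees

a·b = 166, theta = 7.8883 deg


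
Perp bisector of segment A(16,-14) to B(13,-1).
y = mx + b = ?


Midpoint = (14.5, -7.5)
Slope of AB = dy/dx = 13/(-3) = -4.3333
Perp slope = -dx/dy = 3/13 = 0.2308
b = My - (perp slope)*Mx = -7.5 + (-3*14.5)/13 = -7.5 - 3.3462 = -10.8462

y = 0.2308x - 10.8462


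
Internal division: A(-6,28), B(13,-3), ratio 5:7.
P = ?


Px = (5*13 + 7*(-6))/12 = 23/12 = 1.9167
Py = (5*(-3) + 7*28)/12 = 181/12 = 15.0833

P = (1.9167, 15.0833)


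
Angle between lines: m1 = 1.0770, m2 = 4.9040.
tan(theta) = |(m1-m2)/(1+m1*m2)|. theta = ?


m1-m2 = -3.827
1+m1*m2 = 6.281608
tan(theta) = |-3.827/6.281608| = 0.609239
theta = arctan(|-3.827/6.281608|) = 31.3514 degrees (acute angle)

31.3514 degrees


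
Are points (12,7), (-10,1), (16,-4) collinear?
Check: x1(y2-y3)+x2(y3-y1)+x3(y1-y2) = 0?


12*(1+ 4) - 10*(-4-7) + 16*(7-1)
= 60 + 110 + 96 = 266

No, not collinear (determinant = 266)


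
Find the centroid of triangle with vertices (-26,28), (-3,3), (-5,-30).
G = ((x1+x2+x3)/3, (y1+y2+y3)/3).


Gx = (-26- 3- 5)/3 = -34/3 = -11.3333
Gy = (28+3- 30)/3 = 1/3 = 0.3333

G = (-11.3333, 0.3333)


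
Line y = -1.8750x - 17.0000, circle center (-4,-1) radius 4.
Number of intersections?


Substitute y = -1.8750x - 17.0000: (x+ 4)^2 + (-1.8750x- 17.0000+ 1)^2 = 16
Expand to Ax^2 + Bx + C = 0, where b-k = -16
A = 1+m^2 = 4.515625
B = 2(m(b-k) - h) = 2(-1.8750*(-16) + 4) = 68
C = h^2 + (b-k)^2 - r^2 = 16 + 256 - 16 = 256
disc = B^2-4AC = 4624.0000 - 4624.0000 = 0
disc = 0

1 intersection point (tangent)


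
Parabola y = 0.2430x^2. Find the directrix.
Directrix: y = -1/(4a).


a = 0.2430
1/(4a) = 1.0288
directrix: y = -1.0288 = -1.0288

y = -1.0288


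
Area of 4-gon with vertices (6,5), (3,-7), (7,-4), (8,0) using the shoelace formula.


sum(xi*y_{i+1}) = 6*(-7) + 3*(-4) + 7*0 + 8*5 = -14
sum(yi*x_{i+1}) = 5*3 - 7*7 - 4*8 + 0*6 = -66
Area = |-14 + 66|/2 = 52/2 = 26.0000

26.0000 sq units


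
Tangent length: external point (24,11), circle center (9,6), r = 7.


d = sqrt((24-9)^2 + (11-6)^2) = sqrt(225+25) = 15.8114
L = sqrt(250.0000 - 49) = sqrt(201.0000) = 14.1774

14.1774


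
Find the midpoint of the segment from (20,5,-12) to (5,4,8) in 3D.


Mx = (20+5)/2 = 12.5000
My = (5+4)/2 = 4.5000
Mz = (-12+8)/2 = -2.0000

M = (12.5000, 4.5000, -2.0000)


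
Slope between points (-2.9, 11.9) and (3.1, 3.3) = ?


dy = 3.3 - 11.9 = -8.6
dx = 3.1 + 2.9 = 6.0
m = -8.6/6.0 = -1.4333

m = -1.4333


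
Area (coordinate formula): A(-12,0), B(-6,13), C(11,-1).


-12*(13+ 1) = -168
-6*(-1-0) = 6
11*(0-13) = -143
sum = -305
Area = |-305|/2 = 152.5000

152.5000 sq units


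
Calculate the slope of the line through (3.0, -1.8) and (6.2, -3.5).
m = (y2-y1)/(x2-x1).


dy = -3.5 + 1.8 = -1.7
dx = 6.2 - 3.0 = 3.2
m = -1.7/3.2 = -0.5312

m = -0.5312


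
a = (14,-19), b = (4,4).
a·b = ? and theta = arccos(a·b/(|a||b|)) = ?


a·b = 14*4 - 19*4 = 56 - 76 = -20
|a| = sqrt(196+361) = 23.6008
|b| = sqrt(16+16) = 5.6569
cos(theta) = -20/(sqrt(557)*sqrt(32)) = -20/sqrt(17824) = -0.149805
theta = arccos(-20/sqrt(17824)) = 98.6156 degrees

a·b = -20, theta = 98.6156 deg


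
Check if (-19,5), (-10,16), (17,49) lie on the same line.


-19*(16-49) - 10*(49-5) + 17*(5-16)
= 627 - 440 - 187 = 0

Yes, collinear (determinant = 0)


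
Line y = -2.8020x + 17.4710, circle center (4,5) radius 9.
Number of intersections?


Substitute y = -2.8020x + 17.4710: (x-4)^2 + (-2.8020x+17.4710-5)^2 = 81
Expand to Ax^2 + Bx + C = 0, where b-k = 12.471
A = 1+m^2 = 8.851204
B = 2(m(b-k) - h) = 2(-2.8020*12.471 - 4) = -77.887484
C = h^2 + (b-k)^2 - r^2 = 16 + 155.525841 - 81 = 90.525841
disc = B^2-4AC = 6066.4602 - 3205.0507 = 2861.4095
disc > 0

2 intersection points


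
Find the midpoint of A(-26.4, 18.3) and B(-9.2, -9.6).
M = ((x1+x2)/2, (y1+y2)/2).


Mx = (-26.4 - 9.2)/2 = -35.6/2 = -17.8000
My = (18.3 - 9.6)/2 = 8.7/2 = 4.3500

(-17.8000, 4.3500)


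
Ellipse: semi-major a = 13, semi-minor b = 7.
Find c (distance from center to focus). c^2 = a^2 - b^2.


c^2 = 13^2 - 7^2 = 169 - 49 = 120
c = sqrt(120) = 10.9545

c = 10.9545


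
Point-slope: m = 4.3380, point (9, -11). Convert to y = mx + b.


y + 11 = 4.3380(x - 9)
y = 4.3380x - 11 - 4.3380*9
y = 4.3380x - 50.0420

y = 4.3380x - 50.0420


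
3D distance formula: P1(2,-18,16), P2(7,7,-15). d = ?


dx=5, dy=25, dz=-31
d = sqrt(25+625+961) = sqrt(1611) = 40.1373

40.1373


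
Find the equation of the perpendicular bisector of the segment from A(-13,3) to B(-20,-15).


Midpoint = (-16.5, -6)
Slope of AB = dy/dx = -18/(-7) = 2.5714
Perp slope = -dx/dy = -7/18 = -0.3889
b = My - (perp slope)*Mx = -6 + (-7*(-16.5))/(-18) = -6 - 6.4167 = -12.4167

y = -0.3889x - 12.4167


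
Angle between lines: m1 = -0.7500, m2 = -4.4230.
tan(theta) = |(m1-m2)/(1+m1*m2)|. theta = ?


m1-m2 = 3.673
1+m1*m2 = 4.31725
tan(theta) = |3.673/4.31725| = 0.850773
theta = arctan(|3.673/4.31725|) = 40.3902 degrees (acute angle)

40.3902 degrees


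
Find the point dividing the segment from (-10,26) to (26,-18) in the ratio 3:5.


Px = (3*26 + 5*(-10))/8 = 28/8 = 3.5000
Py = (3*(-18) + 5*26)/8 = 76/8 = 9.5000

P = (3.5000, 9.5000)


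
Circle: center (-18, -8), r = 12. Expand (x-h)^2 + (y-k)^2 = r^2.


(x+ 18)^2 + (y+ 8)^2 = 12^2
D = -2h = 36, E = -2k = 16
F = h^2+k^2-r^2 = 324+64-144 = 244

x^2 + y^2 + 36x + 16y + 244 = 0


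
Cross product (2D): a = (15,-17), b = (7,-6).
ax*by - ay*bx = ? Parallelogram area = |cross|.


cross = 15*(-6) + 17*7 = -90 + 119 = 29
Parallelogram area = |29| = 29

cross = 29, parallelogram area = 29


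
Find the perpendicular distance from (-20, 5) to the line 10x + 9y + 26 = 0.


|10*(-20) + 9*5 + 26| = |-129| = 129
sqrt(100 + 81) = sqrt(181) = 13.4536
d = 129/sqrt(181) = 9.5885

9.5885


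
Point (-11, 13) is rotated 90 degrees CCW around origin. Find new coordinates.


cos(90) = 0, sin(90) = 1
x' = -11*0 - 13*1 = -13
y' = -11*1 + 13*0 = -11

(-13, -11)


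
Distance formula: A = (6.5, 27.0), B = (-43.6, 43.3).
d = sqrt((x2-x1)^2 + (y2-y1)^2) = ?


dx = -43.6 - 6.5 = -50.1
dy = 43.3 - 27.0 = 16.3
d = sqrt(2510.01 + 265.69) = sqrt(2775.7) = 52.6849

52.6849


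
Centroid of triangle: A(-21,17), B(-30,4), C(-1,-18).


Gx = (-21- 30- 1)/3 = -52/3 = -17.3333
Gy = (17+4- 18)/3 = 3/3 = 1.0000

G = (-17.3333, 1.0000)


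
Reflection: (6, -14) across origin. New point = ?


Reflection rule for origin: (-x, -y)
(6, -14) -> (-6, 14)

(-6, 14)


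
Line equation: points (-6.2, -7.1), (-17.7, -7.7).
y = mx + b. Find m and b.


m = (-0.6)/(-11.5) = 0.0522
b = y1 - m*x1 = -7.1 - (-0.6*(-6.2))/(-11.5) = -7.1 + 0.3235 = -6.7765

y = 0.0522x - 6.7765


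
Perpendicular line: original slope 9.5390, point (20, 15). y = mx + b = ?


Perpendicular slope = -1/m1 = -1/9.5390 = -0.1048
b2 = y0 - m2*x0 = 15 + 20/9.5390 = 15 + 2.0967 = 17.0967

y = -0.1048x + 17.0967


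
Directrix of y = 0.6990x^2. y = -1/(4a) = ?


a = 0.6990
1/(4a) = 0.3577
directrix: y = -0.3577 = -0.3577

y = -0.3577


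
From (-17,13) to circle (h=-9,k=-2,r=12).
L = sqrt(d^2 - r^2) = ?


d = sqrt((-17+ 9)^2 + (13+ 2)^2) = sqrt(64+225) = 17.0000
L = sqrt(289.0000 - 144) = sqrt(145.0000) = 12.0416

12.0416


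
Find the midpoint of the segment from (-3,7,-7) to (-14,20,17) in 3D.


Mx = (-3- 14)/2 = -8.5000
My = (7+20)/2 = 13.5000
Mz = (-7+17)/2 = 5.0000

M = (-8.5000, 13.5000, 5.0000)


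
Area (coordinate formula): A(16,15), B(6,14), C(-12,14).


16*(14-14) = 0
6*(14-15) = -6
-12*(15-14) = -12
sum = -18
Area = |-18|/2 = 9.0000

9.0000 sq units


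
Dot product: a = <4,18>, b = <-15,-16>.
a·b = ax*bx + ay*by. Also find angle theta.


a·b = 4*(-15) + 18*(-16) = -60 - 288 = -348
|a| = sqrt(16+324) = 18.4391
|b| = sqrt(225+256) = 21.9317
cos(theta) = -348/(sqrt(340)*sqrt(481)) = -348/sqrt(163540) = -0.860532
theta = arccos(-348/sqrt(163540)) = 149.3764 degrees

a·b = -348, theta = 149.3764 deg


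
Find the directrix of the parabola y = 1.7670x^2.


a = 1.7670
1/(4a) = 0.1415
directrix: y = -0.1415 = -0.1415

y = -0.1415


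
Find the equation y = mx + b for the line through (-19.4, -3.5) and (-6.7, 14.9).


m = (18.4)/(12.7) = 1.4488
b = y1 - m*x1 = -3.5 - (18.4*(-19.4))/(12.7) = -3.5 + 28.1071 = 24.6071

y = 1.4488x + 24.6071


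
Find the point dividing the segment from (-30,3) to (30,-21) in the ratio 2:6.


Px = (2*30 + 6*(-30))/8 = -120/8 = -15.0000
Py = (2*(-21) + 6*3)/8 = -24/8 = -3.0000

P = (-15.0000, -3.0000)


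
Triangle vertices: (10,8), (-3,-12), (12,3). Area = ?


10*(-12-3) = -150
-3*(3-8) = 15
12*(8+ 12) = 240
sum = 105
Area = |105|/2 = 52.5000

52.5000 sq units


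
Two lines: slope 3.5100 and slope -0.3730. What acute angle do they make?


m1-m2 = 3.883
1+m1*m2 = -0.30923
tan(theta) = |3.883/(-0.30923)| = 12.556996
theta = arctan(|3.883/(-0.30923)|) = 85.4468 degrees (acute angle)

85.4468 degrees


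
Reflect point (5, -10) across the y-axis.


Reflection rule for y-axis: (-x, y)
(5, -10) -> (-5, -10)

(-5, -10)


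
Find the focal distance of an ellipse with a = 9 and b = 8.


c^2 = 9^2 - 8^2 = 81 - 64 = 17
c = sqrt(17) = 4.1231

c = 4.1231


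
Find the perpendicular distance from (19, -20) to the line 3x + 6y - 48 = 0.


|3*19 + 6*(-20) - 48| = |-111| = 111
sqrt(9 + 36) = sqrt(45) = 6.7082
d = 111/sqrt(45) = 16.5469

16.5469


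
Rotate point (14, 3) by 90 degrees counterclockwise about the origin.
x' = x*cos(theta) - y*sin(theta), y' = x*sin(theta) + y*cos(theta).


cos(90) = 0, sin(90) = 1
x' = 14*0 - 3*1 = -3
y' = 14*1 + 3*0 = 14

(-3, 14)


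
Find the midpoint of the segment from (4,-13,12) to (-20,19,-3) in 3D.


Mx = (4- 20)/2 = -8.0000
My = (-13+19)/2 = 3.0000
Mz = (12- 3)/2 = 4.5000

M = (-8.0000, 3.0000, 4.5000)


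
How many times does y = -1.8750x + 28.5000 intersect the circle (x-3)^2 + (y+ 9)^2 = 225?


Substitute y = -1.8750x + 28.5000: (x-3)^2 + (-1.8750x+28.5000+ 9)^2 = 225
Expand to Ax^2 + Bx + C = 0, where b-k = 37.5
A = 1+m^2 = 4.515625
B = 2(m(b-k) - h) = 2(-1.8750*37.5 - 3) = -146.625
C = h^2 + (b-k)^2 - r^2 = 9 + 1406.25 - 225 = 1190.25
disc = B^2-4AC = 21498.8906 - 21498.8906 = 0
disc = 0

1 intersection point (tangent)


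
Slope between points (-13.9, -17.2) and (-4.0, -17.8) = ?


dy = -17.8 + 17.2 = -0.6
dx = -4.0 + 13.9 = 9.9
m = -0.6/9.9 = -0.0606

m = -0.0606


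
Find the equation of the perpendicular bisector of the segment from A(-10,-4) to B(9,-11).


Midpoint = (-0.5, -7.5)
Slope of AB = dy/dx = -7/19 = -0.3684
Perp slope = -dx/dy = 19/7 = 2.7143
b = My - (perp slope)*Mx = -7.5 + (19*(-0.5))/(-7) = -7.5 + 1.3571 = -6.1429

y = 2.7143x - 6.1429


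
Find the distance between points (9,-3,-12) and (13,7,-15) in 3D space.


dx=4, dy=10, dz=-3
d = sqrt(16+100+9) = sqrt(125) = 11.1803

11.1803


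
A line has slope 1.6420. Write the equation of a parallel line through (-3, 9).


Parallel lines have equal slopes.
m2 = 1.6420
b2 = 9 - 1.6420*(-3) = 13.9260

y = 1.6420x + 13.9260


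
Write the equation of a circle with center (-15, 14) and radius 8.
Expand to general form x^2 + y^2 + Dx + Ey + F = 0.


(x+ 15)^2 + (y-14)^2 = 8^2
D = -2h = 30, E = -2k = -28
F = h^2+k^2-r^2 = 225+196-64 = 357

x^2 + y^2 + 30x - 28y + 357 = 0


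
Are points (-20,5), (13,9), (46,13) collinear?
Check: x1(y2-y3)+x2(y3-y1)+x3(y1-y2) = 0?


-20*(9-13) + 13*(13-5) + 46*(5-9)
= 80 + 104 - 184 = 0

Yes, collinear (determinant = 0)


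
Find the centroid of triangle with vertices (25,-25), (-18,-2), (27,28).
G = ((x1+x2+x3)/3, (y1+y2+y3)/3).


Gx = (25- 18+27)/3 = 34/3 = 11.3333
Gy = (-25- 2+28)/3 = 1/3 = 0.3333

G = (11.3333, 0.3333)


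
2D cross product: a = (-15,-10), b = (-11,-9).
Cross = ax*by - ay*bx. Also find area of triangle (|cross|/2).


cross = -15*(-9) + 10*(-11) = 135 - 110 = 25
Triangle area = |25|/2 = 25/2 = 12.5000

cross = 25, triangle area = 12.5000


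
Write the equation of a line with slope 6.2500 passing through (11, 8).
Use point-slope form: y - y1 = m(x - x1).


y - 8 = 6.2500(x - 11)
y = 6.2500x + 8 - 6.2500*11
y = 6.2500x - 60.7500

y = 6.2500x - 60.7500


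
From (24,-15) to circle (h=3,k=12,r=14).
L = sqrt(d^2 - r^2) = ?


d = sqrt((24-3)^2 + (-15-12)^2) = sqrt(441+729) = 34.2053
L = sqrt(1170.0000 - 196) = sqrt(974.0000) = 31.2090

31.2090


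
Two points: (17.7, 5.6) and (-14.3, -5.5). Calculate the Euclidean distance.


dx = -14.3 - 17.7 = -32.0
dy = -5.5 - 5.6 = -11.1
d = sqrt(1024.0 + 123.21) = sqrt(1147.21) = 33.8705

33.8705


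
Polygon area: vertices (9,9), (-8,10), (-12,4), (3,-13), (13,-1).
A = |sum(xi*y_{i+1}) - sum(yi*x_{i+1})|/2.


sum(xi*y_{i+1}) = 9*10 - 8*4 - 12*(-13) + 3*(-1) + 13*9 = 328
sum(yi*x_{i+1}) = 9*(-8) + 10*(-12) + 4*3 - 13*13 - 1*9 = -358
Area = |328 + 358|/2 = 686/2 = 343.0000

343.0000 sq units


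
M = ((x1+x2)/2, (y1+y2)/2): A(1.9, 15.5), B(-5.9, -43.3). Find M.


Mx = (1.9 - 5.9)/2 = -4.0/2 = -2.0000
My = (15.5 - 43.3)/2 = -27.8/2 = -13.9000

(-2.0000, -13.9000)


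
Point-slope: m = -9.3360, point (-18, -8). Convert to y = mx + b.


y + 8 = -9.3360(x + 18)
y = -9.3360x - 8 + 9.3360*(-18)
y = -9.3360x - 176.0480

y = -9.3360x - 176.0480


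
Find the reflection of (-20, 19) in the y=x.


Reflection rule for y=x: (y, x)
(-20, 19) -> (19, -20)

(19, -20)


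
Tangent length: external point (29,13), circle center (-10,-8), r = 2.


d = sqrt((29+ 10)^2 + (13+ 8)^2) = sqrt(1521+441) = 44.2945
L = sqrt(1962.0000 - 4) = sqrt(1958.0000) = 44.2493

44.2493


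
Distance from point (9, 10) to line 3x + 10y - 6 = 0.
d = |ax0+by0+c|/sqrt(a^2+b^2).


|3*9 + 10*10 - 6| = |121| = 121
sqrt(9 + 100) = sqrt(109) = 10.4403
d = 121/sqrt(109) = 11.5897

11.5897


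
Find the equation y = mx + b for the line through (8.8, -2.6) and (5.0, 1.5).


m = (4.1)/(-3.8) = -1.0789
b = y1 - m*x1 = -2.6 - (4.1*8.8)/(-3.8) = -2.6 + 9.4947 = 6.8947

y = -1.0789x + 6.8947


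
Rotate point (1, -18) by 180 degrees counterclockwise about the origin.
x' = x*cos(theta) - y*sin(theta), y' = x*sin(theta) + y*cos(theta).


cos(180) = -1, sin(180) = 0
x' = 1*(-1) + 18*0 = -1
y' = 1*0 - 18*(-1) = 18

(-1, 18)


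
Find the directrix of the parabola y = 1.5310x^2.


a = 1.5310
1/(4a) = 0.1633
directrix: y = -0.1633 = -0.1633

y = -0.1633


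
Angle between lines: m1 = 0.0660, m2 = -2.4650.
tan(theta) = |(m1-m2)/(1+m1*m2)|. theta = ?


m1-m2 = 2.531
1+m1*m2 = 0.83731
tan(theta) = |2.531/0.83731| = 3.022775
theta = arctan(|2.531/0.83731|) = 71.6947 degrees (acute angle)

71.6947 degrees


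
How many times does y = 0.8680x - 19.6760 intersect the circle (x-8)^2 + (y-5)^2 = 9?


Substitute y = 0.8680x - 19.6760: (x-8)^2 + (0.8680x- 19.6760-5)^2 = 9
Expand to Ax^2 + Bx + C = 0, where b-k = -24.676
A = 1+m^2 = 1.753424
B = 2(m(b-k) - h) = 2(0.8680*(-24.676) - 8) = -58.837536
C = h^2 + (b-k)^2 - r^2 = 64 + 608.904976 - 9 = 663.904976
disc = B^2-4AC = 3461.8556 - 4656.4277 = -1194.5721
disc < 0

0 intersection points


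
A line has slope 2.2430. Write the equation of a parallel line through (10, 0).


Parallel lines have equal slopes.
m2 = 2.2430
b2 = 0 - 2.2430*10 = -22.4300

y = 2.2430x - 22.4300


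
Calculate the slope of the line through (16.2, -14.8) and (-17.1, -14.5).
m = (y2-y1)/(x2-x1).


dy = -14.5 + 14.8 = 0.3
dx = -17.1 - 16.2 = -33.3
m = 0.3/(-33.3) = -0.0090

m = -0.0090


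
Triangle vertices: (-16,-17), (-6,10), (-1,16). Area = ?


-16*(10-16) = 96
-6*(16+ 17) = -198
-1*(-17-10) = 27
sum = -75
Area = |-75|/2 = 37.5000

37.5000 sq units


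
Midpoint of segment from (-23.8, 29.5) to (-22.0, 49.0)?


Mx = (-23.8 - 22.0)/2 = -45.8/2 = -22.9000
My = (29.5 + 49.0)/2 = 78.5/2 = 39.2500

(-22.9000, 39.2500)


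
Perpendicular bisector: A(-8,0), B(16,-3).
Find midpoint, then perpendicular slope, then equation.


Midpoint = (4, -1.5)
Slope of AB = dy/dx = -3/24 = -0.1250
Perp slope = -dx/dy = 24/3 = 8.0000
b = My - (perp slope)*Mx = -1.5 + (24*4)/(-3) = -1.5 - 32.0000 = -33.5000

y = 8.0000x - 33.5000


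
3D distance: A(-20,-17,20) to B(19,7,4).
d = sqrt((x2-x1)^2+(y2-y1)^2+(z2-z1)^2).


dx=39, dy=24, dz=-16
d = sqrt(1521+576+256) = sqrt(2353) = 48.5077

48.5077


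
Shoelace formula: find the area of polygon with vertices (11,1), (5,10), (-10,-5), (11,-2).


sum(xi*y_{i+1}) = 11*10 + 5*(-5) - 10*(-2) + 11*1 = 116
sum(yi*x_{i+1}) = 1*5 + 10*(-10) - 5*11 - 2*11 = -172
Area = |116 + 172|/2 = 288/2 = 144.0000

144.0000 sq units


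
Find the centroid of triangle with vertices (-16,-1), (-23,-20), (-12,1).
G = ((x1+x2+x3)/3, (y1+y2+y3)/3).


Gx = (-16- 23- 12)/3 = -51/3 = -17.0000
Gy = (-1- 20+1)/3 = -20/3 = -6.6667

G = (-17.0000, -6.6667)


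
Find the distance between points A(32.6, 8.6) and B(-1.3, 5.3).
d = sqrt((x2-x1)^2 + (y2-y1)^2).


dx = -1.3 - 32.6 = -33.9
dy = 5.3 - 8.6 = -3.3
d = sqrt(1149.21 + 10.89) = sqrt(1160.1) = 34.0602

34.0602


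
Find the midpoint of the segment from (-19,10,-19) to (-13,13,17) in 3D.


Mx = (-19- 13)/2 = -16.0000
My = (10+13)/2 = 11.5000
Mz = (-19+17)/2 = -1.0000

M = (-16.0000, 11.5000, -1.0000)


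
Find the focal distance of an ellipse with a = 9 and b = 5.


c^2 = 9^2 - 5^2 = 81 - 25 = 56
c = sqrt(56) = 7.4833

c = 7.4833


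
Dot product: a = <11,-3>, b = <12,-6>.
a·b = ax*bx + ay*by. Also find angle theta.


a·b = 11*12 - 3*(-6) = 132 + 18 = 150
|a| = sqrt(121+9) = 11.4018
|b| = sqrt(144+36) = 13.4164
cos(theta) = 150/(sqrt(130)*sqrt(180)) = 150/sqrt(23400) = 0.980581
theta = arccos(150/sqrt(23400)) = 11.3099 degrees

a·b = 150, theta = 11.3099 deg


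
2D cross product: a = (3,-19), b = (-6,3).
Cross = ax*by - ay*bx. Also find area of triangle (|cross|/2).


cross = 3*3 + 19*(-6) = 9 - 114 = -105
Triangle area = |-105|/2 = 105/2 = 52.5000

cross = -105, triangle area = 52.5000


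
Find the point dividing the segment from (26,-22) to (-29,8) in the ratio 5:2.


Px = (5*(-29) + 2*26)/7 = -93/7 = -13.2857
Py = (5*8 + 2*(-22))/7 = -4/7 = -0.5714

P = (-13.2857, -0.5714)


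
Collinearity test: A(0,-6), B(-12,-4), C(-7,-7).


0*(-4+ 7) - 12*(-7+ 6) - 7*(-6+ 4)
= 0 + 12 + 14 = 26

No, not collinear (determinant = 26)


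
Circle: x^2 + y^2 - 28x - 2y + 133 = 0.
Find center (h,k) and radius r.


h = -D/2 = 28/2 = 14
k = -E/2 = 2/2 = 1
r^2 = h^2 + k^2 - F = 196 + 1 - 133 = 64
r = 8

Center (14, 1), radius = 8


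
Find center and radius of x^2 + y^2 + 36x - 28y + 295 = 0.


h = -D/2 = -36/2 = -18
k = -E/2 = 28/2 = 14
r^2 = h^2 + k^2 - F = 324 + 196 - 295 = 225
r = 15

Center (-18, 14), radius = 15


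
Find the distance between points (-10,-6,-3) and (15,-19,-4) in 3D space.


dx=25, dy=-13, dz=-1
d = sqrt(625+169+1) = sqrt(795) = 28.1957

28.1957


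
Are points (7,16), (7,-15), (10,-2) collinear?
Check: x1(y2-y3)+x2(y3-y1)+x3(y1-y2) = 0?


7*(-15+ 2) + 7*(-2-16) + 10*(16+ 15)
= -91 - 126 + 310 = 93

No, not collinear (determinant = 93)


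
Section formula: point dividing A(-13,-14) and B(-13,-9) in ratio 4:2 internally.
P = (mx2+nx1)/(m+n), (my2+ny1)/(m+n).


Px = (4*(-13) + 2*(-13))/6 = -78/6 = -13.0000
Py = (4*(-9) + 2*(-14))/6 = -64/6 = -10.6667

P = (-13.0000, -10.6667)


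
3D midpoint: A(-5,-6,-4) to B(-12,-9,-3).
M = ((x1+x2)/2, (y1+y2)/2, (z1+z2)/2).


Mx = (-5- 12)/2 = -8.5000
My = (-6- 9)/2 = -7.5000
Mz = (-4- 3)/2 = -3.5000

M = (-8.5000, -7.5000, -3.5000)


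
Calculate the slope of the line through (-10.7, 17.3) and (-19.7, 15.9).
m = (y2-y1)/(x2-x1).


dy = 15.9 - 17.3 = -1.4
dx = -19.7 + 10.7 = -9.0
m = -1.4/(-9.0) = 0.1556

m = 0.1556


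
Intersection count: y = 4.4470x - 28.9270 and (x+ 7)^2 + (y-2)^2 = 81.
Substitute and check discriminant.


Substitute y = 4.4470x - 28.9270: (x+ 7)^2 + (4.4470x- 28.9270-2)^2 = 81
Expand to Ax^2 + Bx + C = 0, where b-k = -30.927
A = 1+m^2 = 20.775809
B = 2(m(b-k) - h) = 2(4.4470*(-30.927) + 7) = -261.064738
C = h^2 + (b-k)^2 - r^2 = 49 + 956.479329 - 81 = 924.479329
disc = B^2-4AC = 68154.7974 - 76827.2239 = -8672.4265
disc < 0

0 intersection points


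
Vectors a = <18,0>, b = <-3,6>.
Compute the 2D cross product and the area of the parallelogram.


cross = 18*6 - 0*(-3) = 108 - 0 = 108
Parallelogram area = |108| = 108

cross = 108, parallelogram area = 108


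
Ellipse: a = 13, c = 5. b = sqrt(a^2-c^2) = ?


b^2 = 13^2 - (5)^2 = 169 - 25 = 144
b = sqrt(144) = 12

b = 12


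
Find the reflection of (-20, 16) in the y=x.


Reflection rule for y=x: (y, x)
(-20, 16) -> (16, -20)

(16, -20)


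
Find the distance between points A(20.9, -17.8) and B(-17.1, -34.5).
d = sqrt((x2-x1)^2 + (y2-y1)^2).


dx = -17.1 - 20.9 = -38.0
dy = -34.5 + 17.8 = -16.7
d = sqrt(1444.0 + 278.89) = sqrt(1722.89) = 41.5077

41.5077


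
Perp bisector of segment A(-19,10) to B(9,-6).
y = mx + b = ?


Midpoint = (-5, 2)
Slope of AB = dy/dx = -16/28 = -0.5714
Perp slope = -dx/dy = 28/16 = 1.7500
b = My - (perp slope)*Mx = 2 + (28*(-5))/(-16) = 2 + 8.7500 = 10.7500

y = 1.7500x + 10.7500


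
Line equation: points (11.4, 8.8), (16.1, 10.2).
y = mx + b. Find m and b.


m = (1.4)/(4.7) = 0.2979
b = y1 - m*x1 = 8.8 - (1.4*11.4)/(4.7) = 8.8 - 3.3957 = 5.4043

y = 0.2979x + 5.4043


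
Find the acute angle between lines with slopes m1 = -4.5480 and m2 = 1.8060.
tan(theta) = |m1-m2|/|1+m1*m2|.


m1-m2 = -6.354
1+m1*m2 = -7.213688
tan(theta) = |-6.354/(-7.213688)| = 0.880825
theta = arctan(|-6.354/(-7.213688)|) = 41.3744 degrees (acute angle)

41.3744 degrees


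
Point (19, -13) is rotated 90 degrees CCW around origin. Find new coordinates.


cos(90) = 0, sin(90) = 1
x' = 19*0 + 13*1 = 13
y' = 19*1 - 13*0 = 19

(13, 19)


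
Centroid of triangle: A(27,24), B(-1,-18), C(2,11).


Gx = (27- 1+2)/3 = 28/3 = 9.3333
Gy = (24- 18+11)/3 = 17/3 = 5.6667

G = (9.3333, 5.6667)


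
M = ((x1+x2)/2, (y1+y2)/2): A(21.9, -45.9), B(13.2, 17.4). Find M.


Mx = (21.9 + 13.2)/2 = 35.1/2 = 17.5500
My = (-45.9 + 17.4)/2 = -28.5/2 = -14.2500

(17.5500, -14.2500)


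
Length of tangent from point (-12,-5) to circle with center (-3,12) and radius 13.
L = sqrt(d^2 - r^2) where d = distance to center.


d = sqrt((-12+ 3)^2 + (-5-12)^2) = sqrt(81+289) = 19.2354
L = sqrt(370.0000 - 169) = sqrt(201.0000) = 14.1774

14.1774


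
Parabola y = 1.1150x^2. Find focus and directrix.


a = 1.1150
1/(4a) = 0.2242
Focus = (0, 0.2242)
Directrix: y = -0.2242

Focus = (0, 0.2242), Directrix: y = -0.2242


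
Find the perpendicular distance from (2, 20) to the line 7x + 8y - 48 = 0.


|7*2 + 8*20 - 48| = |126| = 126
sqrt(49 + 64) = sqrt(113) = 10.6301
d = 126/sqrt(113) = 11.8531

11.8531


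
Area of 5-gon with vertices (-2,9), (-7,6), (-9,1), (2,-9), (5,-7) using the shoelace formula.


sum(xi*y_{i+1}) = -2*6 - 7*1 - 9*(-9) + 2*(-7) + 5*9 = 93
sum(yi*x_{i+1}) = 9*(-7) + 6*(-9) + 1*2 - 9*5 - 7*(-2) = -146
Area = |93 + 146|/2 = 239/2 = 119.5000

119.5000 sq units


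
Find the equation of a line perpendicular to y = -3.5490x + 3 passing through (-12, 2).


Perpendicular slope = -1/m1 = -1/(-3.5490) = 0.2818
b2 = y0 - m2*x0 = 2 - 12/(-3.5490) = 2 + 3.3812 = 5.3812

y = 0.2818x + 5.3812


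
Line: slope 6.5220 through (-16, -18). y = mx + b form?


y + 18 = 6.5220(x + 16)
y = 6.5220x - 18 - 6.5220*(-16)
y = 6.5220x + 86.3520

y = 6.5220x + 86.3520


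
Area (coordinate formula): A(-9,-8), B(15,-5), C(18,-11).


-9*(-5+ 11) = -54
15*(-11+ 8) = -45
18*(-8+ 5) = -54
sum = -153
Area = |-153|/2 = 76.5000

76.5000 sq units


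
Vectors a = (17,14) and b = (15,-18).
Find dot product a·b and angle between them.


a·b = 17*15 + 14*(-18) = 255 - 252 = 3
|a| = sqrt(289+196) = 22.0227
|b| = sqrt(225+324) = 23.4307
cos(theta) = 3/(sqrt(485)*sqrt(549)) = 3/sqrt(266265) = 0.005814
theta = arccos(3/sqrt(266265)) = 89.6669 degrees

a·b = 3, theta = 89.6669 deg


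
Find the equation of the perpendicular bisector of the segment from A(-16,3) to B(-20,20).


Midpoint = (-18, 11.5)
Slope of AB = dy/dx = 17/(-4) = -4.2500
Perp slope = -dx/dy = 4/17 = 0.2353
b = My - (perp slope)*Mx = 11.5 + (-4*(-18))/17 = 11.5 + 4.2353 = 15.7353

y = 0.2353x + 15.7353


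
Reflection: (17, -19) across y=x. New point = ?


Reflection rule for y=x: (y, x)
(17, -19) -> (-19, 17)

(-19, 17)


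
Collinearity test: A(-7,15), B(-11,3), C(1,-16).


-7*(3+ 16) - 11*(-16-15) + 1*(15-3)
= -133 + 341 + 12 = 220

No, not collinear (determinant = 220)


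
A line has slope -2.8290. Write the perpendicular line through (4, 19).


Perpendicular slope = -1/m1 = -1/(-2.8290) = 0.3535
b2 = y0 - m2*x0 = 19 + 4/(-2.8290) = 19 - 1.4139 = 17.5861

y = 0.3535x + 17.5861


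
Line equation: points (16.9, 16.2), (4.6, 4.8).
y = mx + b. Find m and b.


m = (-11.4)/(-12.3) = 0.9268
b = y1 - m*x1 = 16.2 - (-11.4*16.9)/(-12.3) = 16.2 - 15.6634 = 0.5366

y = 0.9268x + 0.5366


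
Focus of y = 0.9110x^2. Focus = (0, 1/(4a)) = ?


a = 0.9110
4a = 3.6440
focus = (0, 1/3.6440) = (0, 0.2744)

Focus = (0, 0.2744)


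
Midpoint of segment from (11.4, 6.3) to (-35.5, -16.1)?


Mx = (11.4 - 35.5)/2 = -24.1/2 = -12.0500
My = (6.3 - 16.1)/2 = -9.8/2 = -4.9000

(-12.0500, -4.9000)


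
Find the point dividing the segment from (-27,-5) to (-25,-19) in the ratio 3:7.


Px = (3*(-25) + 7*(-27))/10 = -264/10 = -26.4000
Py = (3*(-19) + 7*(-5))/10 = -92/10 = -9.2000

P = (-26.4000, -9.2000)


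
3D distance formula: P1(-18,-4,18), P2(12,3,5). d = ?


dx=30, dy=7, dz=-13
d = sqrt(900+49+169) = sqrt(1118) = 33.4365

33.4365


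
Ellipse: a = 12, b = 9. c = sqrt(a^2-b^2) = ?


c^2 = 12^2 - 9^2 = 144 - 81 = 63
c = sqrt(63) = 7.9373

c = 7.9373


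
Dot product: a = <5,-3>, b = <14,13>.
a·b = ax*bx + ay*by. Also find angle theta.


a·b = 5*14 - 3*13 = 70 - 39 = 31
|a| = sqrt(25+9) = 5.8310
|b| = sqrt(196+169) = 19.1050
cos(theta) = 31/(sqrt(34)*sqrt(365)) = 31/sqrt(12410) = 0.278276
theta = arccos(31/sqrt(12410)) = 73.8427 degrees

a·b = 31, theta = 73.8427 deg


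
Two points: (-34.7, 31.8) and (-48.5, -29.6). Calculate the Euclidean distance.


dx = -48.5 + 34.7 = -13.8
dy = -29.6 - 31.8 = -61.4
d = sqrt(190.44 + 3769.96) = sqrt(3960.4) = 62.9317

62.9317


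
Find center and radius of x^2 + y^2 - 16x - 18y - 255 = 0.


h = -D/2 = 16/2 = 8
k = -E/2 = 18/2 = 9
r^2 = h^2 + k^2 - F = 64 + 81 + 255 = 400
r = 20

Center (8, 9), radius = 20


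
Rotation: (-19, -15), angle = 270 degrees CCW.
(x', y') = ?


cos(270) = 0, sin(270) = -1
x' = -19*0 + 15*(-1) = -15
y' = -19*(-1) - 15*0 = 19

(-15, 19)


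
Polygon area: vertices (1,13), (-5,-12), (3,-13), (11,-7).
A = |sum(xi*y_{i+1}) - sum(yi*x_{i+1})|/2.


sum(xi*y_{i+1}) = 1*(-12) - 5*(-13) + 3*(-7) + 11*13 = 175
sum(yi*x_{i+1}) = 13*(-5) - 12*3 - 13*11 - 7*1 = -251
Area = |175 + 251|/2 = 426/2 = 213.0000

213.0000 sq units


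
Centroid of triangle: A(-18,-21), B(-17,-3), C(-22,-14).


Gx = (-18- 17- 22)/3 = -57/3 = -19.0000
Gy = (-21- 3- 14)/3 = -38/3 = -12.6667

G = (-19.0000, -12.6667)


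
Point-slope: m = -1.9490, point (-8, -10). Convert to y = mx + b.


y + 10 = -1.9490(x + 8)
y = -1.9490x - 10 + 1.9490*(-8)
y = -1.9490x - 25.5920

y = -1.9490x - 25.5920


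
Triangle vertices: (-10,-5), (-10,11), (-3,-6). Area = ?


-10*(11+ 6) = -170
-10*(-6+ 5) = 10
-3*(-5-11) = 48
sum = -112
Area = |-112|/2 = 56.0000

56.0000 sq units


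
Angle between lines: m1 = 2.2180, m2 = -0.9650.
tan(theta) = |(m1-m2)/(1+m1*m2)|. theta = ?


m1-m2 = 3.183
1+m1*m2 = -1.14037
tan(theta) = |3.183/(-1.14037)| = 2.791199
theta = arctan(|3.183/(-1.14037)|) = 70.2890 degrees (acute angle)

70.2890 degrees


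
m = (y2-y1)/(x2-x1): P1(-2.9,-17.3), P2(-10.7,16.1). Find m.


dy = 16.1 + 17.3 = 33.4
dx = -10.7 + 2.9 = -7.8
m = 33.4/(-7.8) = -4.2821

m = -4.2821


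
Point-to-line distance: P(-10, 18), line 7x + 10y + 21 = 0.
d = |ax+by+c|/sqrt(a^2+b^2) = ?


|7*(-10) + 10*18 + 21| = |131| = 131
sqrt(49 + 100) = sqrt(149) = 12.2066
d = 131/sqrt(149) = 10.7319

10.7319


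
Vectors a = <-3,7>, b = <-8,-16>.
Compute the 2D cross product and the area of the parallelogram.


cross = -3*(-16) - 7*(-8) = 48 + 56 = 104
Parallelogram area = |104| = 104

cross = 104, parallelogram area = 104


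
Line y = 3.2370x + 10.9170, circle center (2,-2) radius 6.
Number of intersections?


Substitute y = 3.2370x + 10.9170: (x-2)^2 + (3.2370x+10.9170+ 2)^2 = 36
Expand to Ax^2 + Bx + C = 0, where b-k = 12.917
A = 1+m^2 = 11.478169
B = 2(m(b-k) - h) = 2(3.2370*12.917 - 2) = 79.624658
C = h^2 + (b-k)^2 - r^2 = 4 + 166.848889 - 36 = 134.848889
disc = B^2-4AC = 6340.0862 - 6191.2733 = 148.8129
disc > 0

2 intersection points


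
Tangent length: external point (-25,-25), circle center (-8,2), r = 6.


d = sqrt((-25+ 8)^2 + (-25-2)^2) = sqrt(289+729) = 31.9061
L = sqrt(1018.0000 - 36) = sqrt(982.0000) = 31.3369

31.3369


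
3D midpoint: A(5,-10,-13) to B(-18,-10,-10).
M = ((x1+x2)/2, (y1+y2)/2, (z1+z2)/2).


Mx = (5- 18)/2 = -6.5000
My = (-10- 10)/2 = -10.0000
Mz = (-13- 10)/2 = -11.5000

M = (-6.5000, -10.0000, -11.5000)


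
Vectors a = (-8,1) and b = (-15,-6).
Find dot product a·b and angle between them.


a·b = -8*(-15) + 1*(-6) = 120 - 6 = 114
|a| = sqrt(64+1) = 8.0623
|b| = sqrt(225+36) = 16.1555
cos(theta) = 114/(sqrt(65)*sqrt(261)) = 114/sqrt(16965) = 0.875242
theta = arccos(114/sqrt(16965)) = 28.9264 degrees

a·b = 114, theta = 28.9264 deg


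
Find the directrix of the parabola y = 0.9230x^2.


a = 0.9230
1/(4a) = 0.2709
directrix: y = -0.2709 = -0.2709

y = -0.2709


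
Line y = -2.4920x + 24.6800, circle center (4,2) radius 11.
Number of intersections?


Substitute y = -2.4920x + 24.6800: (x-4)^2 + (-2.4920x+24.6800-2)^2 = 121
Expand to Ax^2 + Bx + C = 0, where b-k = 22.68
A = 1+m^2 = 7.210064
B = 2(m(b-k) - h) = 2(-2.4920*22.68 - 4) = -121.03712
C = h^2 + (b-k)^2 - r^2 = 16 + 514.3824 - 121 = 409.3824
disc = B^2-4AC = 14649.9844 - 11806.6932 = 2843.2912
disc > 0

2 intersection points


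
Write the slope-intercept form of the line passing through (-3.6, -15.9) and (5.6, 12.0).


m = (27.9)/(9.2) = 3.0326
b = y1 - m*x1 = -15.9 - (27.9*(-3.6))/(9.2) = -15.9 + 10.9174 = -4.9826

y = 3.0326x - 4.9826


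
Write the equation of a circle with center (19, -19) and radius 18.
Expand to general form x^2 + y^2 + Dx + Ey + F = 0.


(x-19)^2 + (y+ 19)^2 = 18^2
D = -2h = -38, E = -2k = 38
F = h^2+k^2-r^2 = 361+361-324 = 398

x^2 + y^2 - 38x + 38y + 398 = 0


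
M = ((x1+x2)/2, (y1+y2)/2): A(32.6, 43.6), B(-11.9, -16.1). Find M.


Mx = (32.6 - 11.9)/2 = 20.7/2 = 10.3500
My = (43.6 - 16.1)/2 = 27.5/2 = 13.7500

(10.3500, 13.7500)


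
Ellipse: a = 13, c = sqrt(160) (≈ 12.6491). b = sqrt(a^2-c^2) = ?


b^2 = 13^2 - (sqrt(160))^2 = 169 - 160 = 9
b = sqrt(9) = 3

b = 3


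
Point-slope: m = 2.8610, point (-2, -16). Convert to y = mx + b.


y + 16 = 2.8610(x + 2)
y = 2.8610x - 16 - 2.8610*(-2)
y = 2.8610x - 10.2780

y = 2.8610x - 10.2780


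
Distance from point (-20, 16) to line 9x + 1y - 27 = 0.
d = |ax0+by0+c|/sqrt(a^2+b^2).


|9*(-20) + 1*16 - 27| = |-191| = 191
sqrt(81 + 1) = sqrt(82) = 9.0554
d = 191/sqrt(82) = 21.0924

21.0924
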